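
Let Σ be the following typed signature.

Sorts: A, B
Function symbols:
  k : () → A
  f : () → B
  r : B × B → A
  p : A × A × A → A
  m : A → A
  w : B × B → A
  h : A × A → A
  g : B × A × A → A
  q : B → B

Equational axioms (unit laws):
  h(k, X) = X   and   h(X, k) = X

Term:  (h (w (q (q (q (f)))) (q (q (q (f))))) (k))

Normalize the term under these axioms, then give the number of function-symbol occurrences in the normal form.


1. (h (w (q (q (q (f)))) (q (q (q (f))))) (k))  →  (w (q (q (q (f)))) (q (q (q (f)))))
normal form: (w (q (q (q (f)))) (q (q (q (f)))))

size = 9


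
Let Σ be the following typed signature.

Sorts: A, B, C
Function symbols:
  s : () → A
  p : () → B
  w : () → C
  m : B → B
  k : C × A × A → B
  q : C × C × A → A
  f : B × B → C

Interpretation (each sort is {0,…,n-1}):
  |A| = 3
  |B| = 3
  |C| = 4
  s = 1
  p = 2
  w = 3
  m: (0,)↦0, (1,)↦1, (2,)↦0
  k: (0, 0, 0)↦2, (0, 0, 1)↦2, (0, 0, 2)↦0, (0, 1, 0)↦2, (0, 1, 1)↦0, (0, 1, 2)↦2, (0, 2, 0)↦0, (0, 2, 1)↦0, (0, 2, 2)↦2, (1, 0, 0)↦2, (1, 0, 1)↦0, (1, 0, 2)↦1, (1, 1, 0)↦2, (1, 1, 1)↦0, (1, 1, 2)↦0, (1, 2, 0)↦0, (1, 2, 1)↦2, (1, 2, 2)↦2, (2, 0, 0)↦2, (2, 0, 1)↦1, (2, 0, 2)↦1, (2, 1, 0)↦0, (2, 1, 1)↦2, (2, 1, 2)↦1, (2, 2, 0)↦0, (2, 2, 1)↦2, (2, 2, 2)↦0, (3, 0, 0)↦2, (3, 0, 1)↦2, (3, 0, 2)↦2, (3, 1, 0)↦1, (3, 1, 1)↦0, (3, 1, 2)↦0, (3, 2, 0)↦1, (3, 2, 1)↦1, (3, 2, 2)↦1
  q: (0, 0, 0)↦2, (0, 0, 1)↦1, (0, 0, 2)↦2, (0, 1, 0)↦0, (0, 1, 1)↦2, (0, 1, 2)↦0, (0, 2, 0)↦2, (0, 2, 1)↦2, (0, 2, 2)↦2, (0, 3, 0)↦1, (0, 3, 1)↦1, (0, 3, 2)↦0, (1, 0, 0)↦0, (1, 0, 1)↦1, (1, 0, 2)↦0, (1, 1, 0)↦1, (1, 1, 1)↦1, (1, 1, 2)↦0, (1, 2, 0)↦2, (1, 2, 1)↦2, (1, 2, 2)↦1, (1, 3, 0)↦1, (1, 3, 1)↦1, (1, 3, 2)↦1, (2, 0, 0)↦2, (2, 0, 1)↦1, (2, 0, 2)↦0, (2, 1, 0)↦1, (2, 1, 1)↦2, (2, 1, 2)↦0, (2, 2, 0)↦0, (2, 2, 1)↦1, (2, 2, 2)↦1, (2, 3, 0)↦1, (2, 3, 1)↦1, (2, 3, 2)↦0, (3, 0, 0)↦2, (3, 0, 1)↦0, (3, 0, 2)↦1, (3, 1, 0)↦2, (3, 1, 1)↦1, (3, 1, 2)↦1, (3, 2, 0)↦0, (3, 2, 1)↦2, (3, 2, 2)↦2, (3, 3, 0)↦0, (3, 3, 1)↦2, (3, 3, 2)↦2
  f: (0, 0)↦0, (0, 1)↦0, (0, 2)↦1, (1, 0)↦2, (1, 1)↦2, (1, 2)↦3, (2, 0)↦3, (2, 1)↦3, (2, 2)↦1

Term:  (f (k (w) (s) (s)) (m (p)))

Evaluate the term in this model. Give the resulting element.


value = 0

  w = 3
  s = 1
  s = 1
  (k (w) (s) (s)) = k(3, 1, 1) = 0
  p = 2
  (m (p)) = m(2,) = 0
  (f (k (w) (s) (s)) (m (p))) = f(0, 0) = 0


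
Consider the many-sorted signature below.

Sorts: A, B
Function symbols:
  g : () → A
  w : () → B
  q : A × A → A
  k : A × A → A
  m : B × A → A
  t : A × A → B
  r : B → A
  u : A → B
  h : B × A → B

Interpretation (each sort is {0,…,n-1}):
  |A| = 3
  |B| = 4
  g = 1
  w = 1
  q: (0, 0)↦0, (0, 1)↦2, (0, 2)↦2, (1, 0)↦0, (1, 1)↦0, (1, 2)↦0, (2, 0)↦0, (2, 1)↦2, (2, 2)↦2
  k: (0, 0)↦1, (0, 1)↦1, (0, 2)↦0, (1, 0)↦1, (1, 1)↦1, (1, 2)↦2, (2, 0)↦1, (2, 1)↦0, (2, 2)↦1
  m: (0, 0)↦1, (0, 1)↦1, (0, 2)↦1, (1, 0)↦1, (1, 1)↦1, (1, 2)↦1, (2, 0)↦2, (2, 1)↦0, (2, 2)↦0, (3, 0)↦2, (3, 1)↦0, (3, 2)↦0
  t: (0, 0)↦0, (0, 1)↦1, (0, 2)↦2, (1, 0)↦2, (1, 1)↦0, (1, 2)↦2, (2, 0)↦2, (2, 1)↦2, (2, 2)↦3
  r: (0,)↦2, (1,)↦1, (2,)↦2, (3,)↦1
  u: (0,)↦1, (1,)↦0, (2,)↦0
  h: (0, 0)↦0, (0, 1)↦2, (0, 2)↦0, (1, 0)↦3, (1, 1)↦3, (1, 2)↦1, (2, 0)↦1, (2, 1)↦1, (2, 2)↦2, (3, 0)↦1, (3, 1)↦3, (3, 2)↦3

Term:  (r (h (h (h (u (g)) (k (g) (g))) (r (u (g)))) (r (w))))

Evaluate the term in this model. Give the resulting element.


  g = 1
  (u (g)) = u(1,) = 0
  g = 1
  g = 1
  (k (g) (g)) = k(1, 1) = 1
  (h (u (g)) (k (g) (g))) = h(0, 1) = 2
  g = 1
  (u (g)) = u(1,) = 0
  (r (u (g))) = r(0,) = 2
  (h (h (u (g)) (k (g) (g))) (r (u (g)))) = h(2, 2) = 2
  w = 1
  (r (w)) = r(1,) = 1
  (h (h (h (u (g)) (k (g) (g))) (r (u (g)))) (r (w))) = h(2, 1) = 1
  (r (h (h (h (u (g)) (k (g) (g))) (r (u (g)))) (r (w)))) = r(1,) = 1

value = 1


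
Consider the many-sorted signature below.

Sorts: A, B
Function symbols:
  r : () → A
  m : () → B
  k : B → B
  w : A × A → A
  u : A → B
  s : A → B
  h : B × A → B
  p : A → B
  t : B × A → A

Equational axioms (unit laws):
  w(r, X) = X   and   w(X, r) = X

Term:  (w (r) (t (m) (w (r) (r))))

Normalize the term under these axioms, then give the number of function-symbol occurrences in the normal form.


size = 3

1. (w (r) (t (m) (w (r) (r))))  →  (t (m) (w (r) (r)))
2. (t (m) (w (r) (r)))  →  (t (m) (r))
normal form: (t (m) (r))


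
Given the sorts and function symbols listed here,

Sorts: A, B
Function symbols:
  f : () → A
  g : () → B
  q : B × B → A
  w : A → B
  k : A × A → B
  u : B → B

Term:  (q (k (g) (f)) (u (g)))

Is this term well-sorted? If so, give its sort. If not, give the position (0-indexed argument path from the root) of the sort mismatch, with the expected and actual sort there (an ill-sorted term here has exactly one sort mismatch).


ill-sorted at position [0, 0]: expected A, got B

    (g) : B
    (f) : A
  (k (g) (f)) : ✗ arg 0 at [0, 0] has sort B, expected A
    (g) : B
  (u (g)) : B


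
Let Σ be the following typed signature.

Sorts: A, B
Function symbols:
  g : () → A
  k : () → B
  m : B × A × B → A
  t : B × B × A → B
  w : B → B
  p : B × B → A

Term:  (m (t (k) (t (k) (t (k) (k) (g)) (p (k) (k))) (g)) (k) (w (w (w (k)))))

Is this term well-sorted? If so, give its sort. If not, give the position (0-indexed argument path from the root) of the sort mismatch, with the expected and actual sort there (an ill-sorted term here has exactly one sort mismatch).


ill-sorted at position [1]: expected A, got B

    (k) : B
      (k) : B
        (k) : B
        (k) : B
        (g) : A
      (t (k) (k) (g)) : B
        (k) : B
        (k) : B
      (p (k) (k)) : A
    (t (k) (t (k) (k) (g)) (p (k) (k))) : B
    (g) : A
  (t (k) (t (k) (t (k) (k) (g)) (p (k) (k))) (g)) : B
  (k) : B
        (k) : B
      (w (k)) : B
    (w (w (k))) : B
  (w (w (w (k)))) : B
(m (t (k) (t (k) (t (k) (k) (g)) (p (k) (k))) (g)) (k) (w (w (w (k))))) : ✗ arg 1 at [1] has sort B, expected A


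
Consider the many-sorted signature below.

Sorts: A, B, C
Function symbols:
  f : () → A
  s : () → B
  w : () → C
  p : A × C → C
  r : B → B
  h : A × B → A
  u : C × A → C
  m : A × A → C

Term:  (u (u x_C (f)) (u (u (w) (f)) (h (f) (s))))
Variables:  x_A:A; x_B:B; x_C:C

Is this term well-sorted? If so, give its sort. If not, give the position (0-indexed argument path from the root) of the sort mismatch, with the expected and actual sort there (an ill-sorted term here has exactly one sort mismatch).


    x_C : C
    (f) : A
  (u x_C (f)) : C
      (w) : C
      (f) : A
    (u (w) (f)) : C
      (f) : A
      (s) : B
    (h (f) (s)) : A
  (u (u (w) (f)) (h (f) (s))) : C
(u (u x_C (f)) (u (u (w) (f)) (h (f) (s)))) : ✗ arg 1 at [1] has sort C, expected A

ill-sorted at position [1]: expected A, got C


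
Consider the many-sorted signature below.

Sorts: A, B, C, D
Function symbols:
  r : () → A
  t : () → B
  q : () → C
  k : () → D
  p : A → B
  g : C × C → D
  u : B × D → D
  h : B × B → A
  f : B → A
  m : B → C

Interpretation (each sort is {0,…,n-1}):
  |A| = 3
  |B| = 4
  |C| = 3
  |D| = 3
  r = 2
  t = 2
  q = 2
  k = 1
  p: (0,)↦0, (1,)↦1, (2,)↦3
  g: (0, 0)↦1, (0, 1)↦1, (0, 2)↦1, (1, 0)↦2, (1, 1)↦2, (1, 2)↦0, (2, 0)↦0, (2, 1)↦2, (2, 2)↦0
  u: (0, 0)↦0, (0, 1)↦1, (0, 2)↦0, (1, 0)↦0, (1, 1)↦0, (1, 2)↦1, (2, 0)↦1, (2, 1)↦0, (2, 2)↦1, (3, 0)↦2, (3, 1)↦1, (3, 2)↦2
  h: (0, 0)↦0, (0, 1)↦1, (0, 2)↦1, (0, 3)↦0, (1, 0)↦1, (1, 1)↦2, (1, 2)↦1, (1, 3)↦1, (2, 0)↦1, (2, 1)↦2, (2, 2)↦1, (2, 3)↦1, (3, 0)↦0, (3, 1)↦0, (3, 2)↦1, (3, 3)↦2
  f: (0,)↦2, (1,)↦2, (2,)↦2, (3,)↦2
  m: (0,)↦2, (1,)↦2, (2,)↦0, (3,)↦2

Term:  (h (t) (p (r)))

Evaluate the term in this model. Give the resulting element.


value = 1

  t = 2
  r = 2
  (p (r)) = p(2,) = 3
  (h (t) (p (r))) = h(2, 3) = 1


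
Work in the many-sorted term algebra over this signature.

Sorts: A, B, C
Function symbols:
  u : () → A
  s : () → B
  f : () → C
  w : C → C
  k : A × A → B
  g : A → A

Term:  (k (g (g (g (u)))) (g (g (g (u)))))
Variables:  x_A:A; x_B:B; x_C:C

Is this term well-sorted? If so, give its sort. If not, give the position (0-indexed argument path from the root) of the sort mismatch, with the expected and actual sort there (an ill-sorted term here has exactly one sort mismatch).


        (u) : A
      (g (u)) : A
    (g (g (u))) : A
  (g (g (g (u)))) : A
        (u) : A
      (g (u)) : A
    (g (g (u))) : A
  (g (g (g (u)))) : A
(k (g (g (g (u)))) (g (g (g (u))))) : B

well-sorted; sort = B


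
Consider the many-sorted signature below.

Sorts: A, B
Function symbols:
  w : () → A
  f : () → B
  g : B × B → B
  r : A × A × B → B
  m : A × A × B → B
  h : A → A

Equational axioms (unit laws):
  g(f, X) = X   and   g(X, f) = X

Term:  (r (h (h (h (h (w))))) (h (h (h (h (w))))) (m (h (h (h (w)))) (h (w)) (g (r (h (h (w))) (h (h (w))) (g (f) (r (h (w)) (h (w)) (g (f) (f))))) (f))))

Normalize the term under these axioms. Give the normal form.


1. (r (h (h (h (h (w))))) (h (h (h (h (w))))) (m (h (h (h (w)))) (h (w)) (g (r (h (h (w))) (h (h (w))) (g (f) (r (h (w)) (h (w)) (g (f) (f))))) (f))))  →  (r (h (h (h (h (w))))) (h (h (h (h (w))))) (m (h (h (h (w)))) (h (w)) (r (h (h (w))) (h (h (w))) (g (f) (r (h (w)) (h (w)) (g (f) (f)))))))
2. (r (h (h (h (h (w))))) (h (h (h (h (w))))) (m (h (h (h (w)))) (h (w)) (r (h (h (w))) (h (h (w))) (g (f) (r (h (w)) (h (w)) (g (f) (f)))))))  →  (r (h (h (h (h (w))))) (h (h (h (h (w))))) (m (h (h (h (w)))) (h (w)) (r (h (h (w))) (h (h (w))) (r (h (w)) (h (w)) (g (f) (f))))))
3. (r (h (h (h (h (w))))) (h (h (h (h (w))))) (m (h (h (h (w)))) (h (w)) (r (h (h (w))) (h (h (w))) (r (h (w)) (h (w)) (g (f) (f))))))  →  (r (h (h (h (h (w))))) (h (h (h (h (w))))) (m (h (h (h (w)))) (h (w)) (r (h (h (w))) (h (h (w))) (r (h (w)) (h (w)) (f)))))

normal form = (r (h (h (h (h (w))))) (h (h (h (h (w))))) (m (h (h (h (w)))) (h (w)) (r (h (h (w))) (h (h (w))) (r (h (w)) (h (w)) (f)))))


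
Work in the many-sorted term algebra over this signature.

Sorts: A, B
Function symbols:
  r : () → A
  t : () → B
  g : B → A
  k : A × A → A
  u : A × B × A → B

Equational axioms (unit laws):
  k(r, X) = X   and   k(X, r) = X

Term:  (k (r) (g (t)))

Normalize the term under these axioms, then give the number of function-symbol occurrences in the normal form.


1. (k (r) (g (t)))  →  (g (t))
normal form: (g (t))

size = 2


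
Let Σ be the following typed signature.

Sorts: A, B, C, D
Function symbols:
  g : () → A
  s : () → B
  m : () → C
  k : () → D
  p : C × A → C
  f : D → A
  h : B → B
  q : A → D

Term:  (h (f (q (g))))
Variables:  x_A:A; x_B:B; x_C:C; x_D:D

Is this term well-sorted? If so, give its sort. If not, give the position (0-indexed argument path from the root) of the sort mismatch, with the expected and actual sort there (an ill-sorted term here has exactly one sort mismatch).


      (g) : A
    (q (g)) : D
  (f (q (g))) : A
(h (f (q (g)))) : ✗ arg 0 at [0] has sort A, expected B

ill-sorted at position [0]: expected B, got A


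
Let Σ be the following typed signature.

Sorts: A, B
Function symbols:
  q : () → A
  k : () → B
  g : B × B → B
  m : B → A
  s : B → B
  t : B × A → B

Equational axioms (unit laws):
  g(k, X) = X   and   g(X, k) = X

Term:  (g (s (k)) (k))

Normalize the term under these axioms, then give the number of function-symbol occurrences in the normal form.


1. (g (s (k)) (k))  →  (s (k))
normal form: (s (k))

size = 2


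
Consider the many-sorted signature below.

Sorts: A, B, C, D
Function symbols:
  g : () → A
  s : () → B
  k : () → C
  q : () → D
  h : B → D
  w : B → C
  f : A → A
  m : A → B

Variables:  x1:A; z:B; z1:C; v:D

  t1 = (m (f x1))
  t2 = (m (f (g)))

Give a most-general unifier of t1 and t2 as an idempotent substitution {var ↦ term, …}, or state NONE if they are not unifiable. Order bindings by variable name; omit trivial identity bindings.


{x1 ↦ (g)}


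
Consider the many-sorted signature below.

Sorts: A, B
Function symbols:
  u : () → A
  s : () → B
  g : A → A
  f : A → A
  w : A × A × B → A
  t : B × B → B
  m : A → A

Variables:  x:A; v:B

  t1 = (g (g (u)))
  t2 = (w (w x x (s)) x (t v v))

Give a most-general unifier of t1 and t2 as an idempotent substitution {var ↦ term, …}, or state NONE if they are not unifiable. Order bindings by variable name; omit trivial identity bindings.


head clash or occurs-check failure — not unifiable

NONE (not unifiable)


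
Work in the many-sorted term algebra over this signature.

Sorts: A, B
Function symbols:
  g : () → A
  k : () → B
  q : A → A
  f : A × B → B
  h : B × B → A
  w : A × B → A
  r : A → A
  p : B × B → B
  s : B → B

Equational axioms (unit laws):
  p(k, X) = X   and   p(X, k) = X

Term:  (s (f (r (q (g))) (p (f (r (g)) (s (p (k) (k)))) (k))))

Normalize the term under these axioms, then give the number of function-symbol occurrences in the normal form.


1. (s (f (r (q (g))) (p (f (r (g)) (s (p (k) (k)))) (k))))  →  (s (f (r (q (g))) (f (r (g)) (s (p (k) (k))))))
2. (s (f (r (q (g))) (f (r (g)) (s (p (k) (k))))))  →  (s (f (r (q (g))) (f (r (g)) (s (k)))))
normal form: (s (f (r (q (g))) (f (r (g)) (s (k)))))

size = 10


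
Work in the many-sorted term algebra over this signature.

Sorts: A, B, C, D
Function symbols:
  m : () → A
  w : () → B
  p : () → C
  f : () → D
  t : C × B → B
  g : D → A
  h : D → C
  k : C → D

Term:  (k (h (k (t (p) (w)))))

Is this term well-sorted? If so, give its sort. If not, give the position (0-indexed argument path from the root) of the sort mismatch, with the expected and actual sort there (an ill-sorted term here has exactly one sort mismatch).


        (p) : C
        (w) : B
      (t (p) (w)) : B
    (k (t (p) (w))) : ✗ arg 0 at [0, 0, 0] has sort B, expected C

ill-sorted at position [0, 0, 0]: expected C, got B


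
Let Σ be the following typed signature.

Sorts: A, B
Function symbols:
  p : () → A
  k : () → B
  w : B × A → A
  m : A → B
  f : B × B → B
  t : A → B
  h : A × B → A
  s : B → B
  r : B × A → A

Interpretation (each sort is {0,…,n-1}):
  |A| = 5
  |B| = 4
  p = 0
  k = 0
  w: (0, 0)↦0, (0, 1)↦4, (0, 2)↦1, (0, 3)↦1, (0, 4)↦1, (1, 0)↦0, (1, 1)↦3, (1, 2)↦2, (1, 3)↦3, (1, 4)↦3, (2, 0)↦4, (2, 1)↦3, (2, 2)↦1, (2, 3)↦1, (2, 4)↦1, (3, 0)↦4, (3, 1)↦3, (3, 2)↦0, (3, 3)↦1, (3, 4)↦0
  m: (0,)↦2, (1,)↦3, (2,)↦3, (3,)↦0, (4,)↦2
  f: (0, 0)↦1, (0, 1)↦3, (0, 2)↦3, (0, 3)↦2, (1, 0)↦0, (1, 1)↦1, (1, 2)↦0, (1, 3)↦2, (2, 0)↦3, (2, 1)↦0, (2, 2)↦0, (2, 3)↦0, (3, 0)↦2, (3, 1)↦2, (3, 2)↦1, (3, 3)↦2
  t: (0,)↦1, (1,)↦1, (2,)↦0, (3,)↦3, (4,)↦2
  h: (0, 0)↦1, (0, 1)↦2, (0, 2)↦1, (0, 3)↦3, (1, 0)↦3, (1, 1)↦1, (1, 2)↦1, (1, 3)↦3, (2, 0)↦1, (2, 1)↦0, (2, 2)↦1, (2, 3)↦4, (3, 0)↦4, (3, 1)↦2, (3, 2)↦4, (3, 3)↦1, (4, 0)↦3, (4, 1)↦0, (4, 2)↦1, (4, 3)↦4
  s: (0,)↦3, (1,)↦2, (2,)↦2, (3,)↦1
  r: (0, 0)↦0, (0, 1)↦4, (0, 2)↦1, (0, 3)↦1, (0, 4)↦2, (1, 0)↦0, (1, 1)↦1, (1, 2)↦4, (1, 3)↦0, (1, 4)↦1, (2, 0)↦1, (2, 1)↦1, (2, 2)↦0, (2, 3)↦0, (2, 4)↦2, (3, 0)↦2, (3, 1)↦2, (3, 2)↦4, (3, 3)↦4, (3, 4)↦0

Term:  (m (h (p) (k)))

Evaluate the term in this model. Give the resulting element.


value = 3

  p = 0
  k = 0
  (h (p) (k)) = h(0, 0) = 1
  (m (h (p) (k))) = m(1,) = 3


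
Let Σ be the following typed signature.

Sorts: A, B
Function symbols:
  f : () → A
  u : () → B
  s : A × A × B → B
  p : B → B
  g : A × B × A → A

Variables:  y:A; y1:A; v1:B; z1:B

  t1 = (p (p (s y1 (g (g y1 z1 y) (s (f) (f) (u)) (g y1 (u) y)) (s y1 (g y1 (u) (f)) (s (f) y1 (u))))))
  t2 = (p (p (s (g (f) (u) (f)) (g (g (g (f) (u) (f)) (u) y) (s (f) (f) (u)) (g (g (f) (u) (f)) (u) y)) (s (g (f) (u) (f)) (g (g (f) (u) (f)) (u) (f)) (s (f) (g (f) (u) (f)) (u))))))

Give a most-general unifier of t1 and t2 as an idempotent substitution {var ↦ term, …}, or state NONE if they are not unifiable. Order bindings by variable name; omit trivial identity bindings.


{y1 ↦ (g (f) (u) (f)), z1 ↦ (u)}


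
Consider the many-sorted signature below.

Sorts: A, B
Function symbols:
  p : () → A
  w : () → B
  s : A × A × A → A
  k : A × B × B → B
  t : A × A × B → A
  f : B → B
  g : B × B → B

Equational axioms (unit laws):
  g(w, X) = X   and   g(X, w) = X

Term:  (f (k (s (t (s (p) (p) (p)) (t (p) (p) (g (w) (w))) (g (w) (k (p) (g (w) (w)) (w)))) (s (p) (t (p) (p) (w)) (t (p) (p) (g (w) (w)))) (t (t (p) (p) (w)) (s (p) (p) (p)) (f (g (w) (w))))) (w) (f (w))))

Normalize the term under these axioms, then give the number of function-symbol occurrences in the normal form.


1. (f (k (s (t (s (p) (p) (p)) (t (p) (p) (g (w) (w))) (g (w) (k (p) (g (w) (w)) (w)))) (s (p) (t (p) (p) (w)) (t (p) (p) (g (w) (w)))) (t (t (p) (p) (w)) (s (p) (p) (p)) (f (g (w) (w))))) (w) (f (w))))  →  (f (k (s (t (s (p) (p) (p)) (t (p) (p) (w)) (g (w) (k (p) (g (w) (w)) (w)))) (s (p) (t (p) (p) (w)) (t (p) (p) (g (w) (w)))) (t (t (p) (p) (w)) (s (p) (p) (p)) (f (g (w) (w))))) (w) (f (w))))
2. (f (k (s (t (s (p) (p) (p)) (t (p) (p) (w)) (g (w) (k (p) (g (w) (w)) (w)))) (s (p) (t (p) (p) (w)) (t (p) (p) (g (w) (w)))) (t (t (p) (p) (w)) (s (p) (p) (p)) (f (g (w) (w))))) (w) (f (w))))  →  (f (k (s (t (s (p) (p) (p)) (t (p) (p) (w)) (k (p) (g (w) (w)) (w))) (s (p) (t (p) (p) (w)) (t (p) (p) (g (w) (w)))) (t (t (p) (p) (w)) (s (p) (p) (p)) (f (g (w) (w))))) (w) (f (w))))
3. (f (k (s (t (s (p) (p) (p)) (t (p) (p) (w)) (k (p) (g (w) (w)) (w))) (s (p) (t (p) (p) (w)) (t (p) (p) (g (w) (w)))) (t (t (p) (p) (w)) (s (p) (p) (p)) (f (g (w) (w))))) (w) (f (w))))  →  (f (k (s (t (s (p) (p) (p)) (t (p) (p) (w)) (k (p) (w) (w))) (s (p) (t (p) (p) (w)) (t (p) (p) (g (w) (w)))) (t (t (p) (p) (w)) (s (p) (p) (p)) (f (g (w) (w))))) (w) (f (w))))
4. (f (k (s (t (s (p) (p) (p)) (t (p) (p) (w)) (k (p) (w) (w))) (s (p) (t (p) (p) (w)) (t (p) (p) (g (w) (w)))) (t (t (p) (p) (w)) (s (p) (p) (p)) (f (g (w) (w))))) (w) (f (w))))  →  (f (k (s (t (s (p) (p) (p)) (t (p) (p) (w)) (k (p) (w) (w))) (s (p) (t (p) (p) (w)) (t (p) (p) (w))) (t (t (p) (p) (w)) (s (p) (p) (p)) (f (g (w) (w))))) (w) (f (w))))
5. (f (k (s (t (s (p) (p) (p)) (t (p) (p) (w)) (k (p) (w) (w))) (s (p) (t (p) (p) (w)) (t (p) (p) (w))) (t (t (p) (p) (w)) (s (p) (p) (p)) (f (g (w) (w))))) (w) (f (w))))  →  (f (k (s (t (s (p) (p) (p)) (t (p) (p) (w)) (k (p) (w) (w))) (s (p) (t (p) (p) (w)) (t (p) (p) (w))) (t (t (p) (p) (w)) (s (p) (p) (p)) (f (w)))) (w) (f (w))))
normal form: (f (k (s (t (s (p) (p) (p)) (t (p) (p) (w)) (k (p) (w) (w))) (s (p) (t (p) (p) (w)) (t (p) (p) (w))) (t (t (p) (p) (w)) (s (p) (p) (p)) (f (w)))) (w) (f (w))))

size = 40


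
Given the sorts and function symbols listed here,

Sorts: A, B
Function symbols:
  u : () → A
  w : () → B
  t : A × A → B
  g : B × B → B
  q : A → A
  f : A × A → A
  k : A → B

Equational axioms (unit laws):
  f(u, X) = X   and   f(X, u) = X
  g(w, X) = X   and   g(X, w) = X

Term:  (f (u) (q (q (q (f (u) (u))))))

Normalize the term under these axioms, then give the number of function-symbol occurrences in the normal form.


size = 4

1. (f (u) (q (q (q (f (u) (u))))))  →  (q (q (q (f (u) (u)))))
2. (q (q (q (f (u) (u)))))  →  (q (q (q (u))))
normal form: (q (q (q (u))))


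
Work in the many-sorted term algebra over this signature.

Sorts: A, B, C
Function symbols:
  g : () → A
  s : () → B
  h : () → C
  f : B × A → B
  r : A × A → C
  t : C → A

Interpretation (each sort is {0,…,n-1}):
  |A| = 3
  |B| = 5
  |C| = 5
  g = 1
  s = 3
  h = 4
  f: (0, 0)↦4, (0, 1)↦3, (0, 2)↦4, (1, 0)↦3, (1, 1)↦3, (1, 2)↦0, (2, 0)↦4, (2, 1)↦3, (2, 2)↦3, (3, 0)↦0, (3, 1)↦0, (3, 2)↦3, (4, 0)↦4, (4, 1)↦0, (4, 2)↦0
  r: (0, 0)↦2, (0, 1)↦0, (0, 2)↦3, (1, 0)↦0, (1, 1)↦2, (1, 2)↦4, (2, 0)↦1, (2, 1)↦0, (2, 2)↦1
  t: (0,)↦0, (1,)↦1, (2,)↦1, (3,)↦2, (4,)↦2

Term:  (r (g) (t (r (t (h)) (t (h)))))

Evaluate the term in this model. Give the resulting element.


  g = 1
  h = 4
  (t (h)) = t(4,) = 2
  h = 4
  (t (h)) = t(4,) = 2
  (r (t (h)) (t (h))) = r(2, 2) = 1
  (t (r (t (h)) (t (h)))) = t(1,) = 1
  (r (g) (t (r (t (h)) (t (h))))) = r(1, 1) = 2

value = 2


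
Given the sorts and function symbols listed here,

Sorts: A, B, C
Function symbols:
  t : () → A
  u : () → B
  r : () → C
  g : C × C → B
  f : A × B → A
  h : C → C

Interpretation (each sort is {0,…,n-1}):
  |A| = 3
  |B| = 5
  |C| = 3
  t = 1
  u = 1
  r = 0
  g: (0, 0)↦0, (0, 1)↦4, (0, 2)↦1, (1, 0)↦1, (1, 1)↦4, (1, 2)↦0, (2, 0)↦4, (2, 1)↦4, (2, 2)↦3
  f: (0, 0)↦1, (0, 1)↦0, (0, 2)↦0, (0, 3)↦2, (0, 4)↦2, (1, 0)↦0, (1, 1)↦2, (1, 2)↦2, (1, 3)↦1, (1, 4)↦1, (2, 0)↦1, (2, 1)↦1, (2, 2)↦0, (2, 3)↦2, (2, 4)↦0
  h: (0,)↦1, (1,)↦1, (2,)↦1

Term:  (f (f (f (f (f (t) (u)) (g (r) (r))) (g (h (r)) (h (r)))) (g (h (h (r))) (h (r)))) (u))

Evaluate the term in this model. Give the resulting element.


value = 2

  t = 1
  u = 1
  (f (t) (u)) = f(1, 1) = 2
  r = 0
  r = 0
  (g (r) (r)) = g(0, 0) = 0
  (f (f (t) (u)) (g (r) (r))) = f(2, 0) = 1
  r = 0
  (h (r)) = h(0,) = 1
  r = 0
  (h (r)) = h(0,) = 1
  (g (h (r)) (h (r))) = g(1, 1) = 4
  (f (f (f (t) (u)) (g (r) (r))) (g (h (r)) (h (r)))) = f(1, 4) = 1
  r = 0
  (h (r)) = h(0,) = 1
  (h (h (r))) = h(1,) = 1
  r = 0
  (h (r)) = h(0,) = 1
  (g (h (h (r))) (h (r))) = g(1, 1) = 4
  (f (f (f (f (t) (u)) (g (r) (r))) (g (h (r)) (h (r)))) (g (h (h (r))) (h (r)))) = f(1, 4) = 1
  u = 1
  (f (f (f (f (f (t) (u)) (g (r) (r))) (g (h (r)) (h (r)))) (g (h (h (r))) (h (r)))) (u)) = f(1, 1) = 2


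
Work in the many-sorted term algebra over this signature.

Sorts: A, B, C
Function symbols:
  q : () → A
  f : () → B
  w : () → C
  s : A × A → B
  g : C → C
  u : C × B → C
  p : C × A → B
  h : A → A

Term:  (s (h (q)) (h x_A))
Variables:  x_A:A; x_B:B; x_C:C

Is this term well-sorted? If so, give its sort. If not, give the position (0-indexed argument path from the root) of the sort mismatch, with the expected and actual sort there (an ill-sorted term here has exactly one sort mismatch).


    (q) : A
  (h (q)) : A
    x_A : A
  (h x_A) : A
(s (h (q)) (h x_A)) : B

well-sorted; sort = B


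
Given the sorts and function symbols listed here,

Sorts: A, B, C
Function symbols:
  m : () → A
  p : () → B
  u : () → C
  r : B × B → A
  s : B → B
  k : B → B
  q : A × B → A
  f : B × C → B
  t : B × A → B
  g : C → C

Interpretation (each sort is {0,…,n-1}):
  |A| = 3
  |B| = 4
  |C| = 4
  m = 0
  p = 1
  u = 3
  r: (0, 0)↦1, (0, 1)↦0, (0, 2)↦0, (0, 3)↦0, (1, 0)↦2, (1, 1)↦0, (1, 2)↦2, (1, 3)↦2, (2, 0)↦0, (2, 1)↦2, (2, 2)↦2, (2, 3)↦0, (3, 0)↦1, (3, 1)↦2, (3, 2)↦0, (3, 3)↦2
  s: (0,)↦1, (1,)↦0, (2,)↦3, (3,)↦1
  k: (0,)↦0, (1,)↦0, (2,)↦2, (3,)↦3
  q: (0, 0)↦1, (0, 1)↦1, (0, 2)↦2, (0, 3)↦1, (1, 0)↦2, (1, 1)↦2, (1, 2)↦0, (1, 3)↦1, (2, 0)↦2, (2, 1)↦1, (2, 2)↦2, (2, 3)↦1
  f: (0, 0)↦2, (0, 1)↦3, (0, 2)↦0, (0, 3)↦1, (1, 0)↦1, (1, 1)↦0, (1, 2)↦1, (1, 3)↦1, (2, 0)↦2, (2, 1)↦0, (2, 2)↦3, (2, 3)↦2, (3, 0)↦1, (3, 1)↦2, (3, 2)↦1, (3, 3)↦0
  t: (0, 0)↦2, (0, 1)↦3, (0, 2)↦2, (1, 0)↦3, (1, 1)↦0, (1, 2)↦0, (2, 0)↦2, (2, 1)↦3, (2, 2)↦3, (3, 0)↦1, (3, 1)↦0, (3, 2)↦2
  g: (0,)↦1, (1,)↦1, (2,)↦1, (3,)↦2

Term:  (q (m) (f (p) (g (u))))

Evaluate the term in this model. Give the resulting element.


  m = 0
  p = 1
  u = 3
  (g (u)) = g(3,) = 2
  (f (p) (g (u))) = f(1, 2) = 1
  (q (m) (f (p) (g (u)))) = q(0, 1) = 1

value = 1


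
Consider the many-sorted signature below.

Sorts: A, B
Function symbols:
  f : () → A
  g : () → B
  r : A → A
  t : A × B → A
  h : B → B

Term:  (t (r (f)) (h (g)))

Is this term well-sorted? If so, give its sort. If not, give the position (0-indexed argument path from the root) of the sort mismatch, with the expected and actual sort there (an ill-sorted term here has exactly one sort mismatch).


    (f) : A
  (r (f)) : A
    (g) : B
  (h (g)) : B
(t (r (f)) (h (g))) : A

well-sorted; sort = A


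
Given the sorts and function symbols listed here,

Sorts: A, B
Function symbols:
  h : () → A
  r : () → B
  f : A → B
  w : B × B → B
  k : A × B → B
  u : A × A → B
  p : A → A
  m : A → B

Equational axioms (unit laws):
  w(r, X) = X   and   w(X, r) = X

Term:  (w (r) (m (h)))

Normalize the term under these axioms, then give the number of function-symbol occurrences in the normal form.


1. (w (r) (m (h)))  →  (m (h))
normal form: (m (h))

size = 2


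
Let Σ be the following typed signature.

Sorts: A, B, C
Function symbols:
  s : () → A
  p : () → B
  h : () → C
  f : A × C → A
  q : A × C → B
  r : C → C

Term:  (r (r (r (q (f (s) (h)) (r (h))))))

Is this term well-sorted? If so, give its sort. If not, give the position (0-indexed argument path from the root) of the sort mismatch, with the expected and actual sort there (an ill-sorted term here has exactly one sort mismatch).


ill-sorted at position [0, 0, 0]: expected C, got B

          (s) : A
          (h) : C
        (f (s) (h)) : A
          (h) : C
        (r (h)) : C
      (q (f (s) (h)) (r (h))) : B
    (r (q (f (s) (h)) (r (h)))) : ✗ arg 0 at [0, 0, 0] has sort B, expected C


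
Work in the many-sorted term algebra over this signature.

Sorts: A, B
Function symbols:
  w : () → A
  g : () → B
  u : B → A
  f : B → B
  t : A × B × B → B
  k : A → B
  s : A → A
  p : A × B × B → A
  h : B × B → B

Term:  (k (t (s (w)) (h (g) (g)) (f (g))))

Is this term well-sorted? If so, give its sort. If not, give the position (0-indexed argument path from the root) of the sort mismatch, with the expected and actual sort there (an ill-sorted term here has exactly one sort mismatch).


      (w) : A
    (s (w)) : A
      (g) : B
      (g) : B
    (h (g) (g)) : B
      (g) : B
    (f (g)) : B
  (t (s (w)) (h (g) (g)) (f (g))) : B
(k (t (s (w)) (h (g) (g)) (f (g)))) : ✗ arg 0 at [0] has sort B, expected A

ill-sorted at position [0]: expected A, got B


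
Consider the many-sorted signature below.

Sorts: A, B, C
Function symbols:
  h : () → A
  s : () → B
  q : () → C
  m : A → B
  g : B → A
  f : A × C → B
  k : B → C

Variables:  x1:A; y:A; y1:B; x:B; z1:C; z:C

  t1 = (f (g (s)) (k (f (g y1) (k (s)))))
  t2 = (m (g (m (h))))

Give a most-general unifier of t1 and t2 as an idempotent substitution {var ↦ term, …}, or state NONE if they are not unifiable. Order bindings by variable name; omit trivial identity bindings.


NONE (not unifiable)

head clash or occurs-check failure — not unifiable


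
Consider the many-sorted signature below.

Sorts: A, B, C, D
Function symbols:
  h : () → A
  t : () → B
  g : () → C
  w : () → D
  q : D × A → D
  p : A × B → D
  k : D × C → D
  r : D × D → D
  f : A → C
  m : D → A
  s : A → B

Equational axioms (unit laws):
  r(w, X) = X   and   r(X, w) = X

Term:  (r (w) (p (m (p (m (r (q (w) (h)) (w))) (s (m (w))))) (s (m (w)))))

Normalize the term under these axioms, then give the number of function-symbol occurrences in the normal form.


size = 13

1. (r (w) (p (m (p (m (r (q (w) (h)) (w))) (s (m (w))))) (s (m (w)))))  →  (p (m (p (m (r (q (w) (h)) (w))) (s (m (w))))) (s (m (w))))
2. (p (m (p (m (r (q (w) (h)) (w))) (s (m (w))))) (s (m (w))))  →  (p (m (p (m (q (w) (h))) (s (m (w))))) (s (m (w))))
normal form: (p (m (p (m (q (w) (h))) (s (m (w))))) (s (m (w))))


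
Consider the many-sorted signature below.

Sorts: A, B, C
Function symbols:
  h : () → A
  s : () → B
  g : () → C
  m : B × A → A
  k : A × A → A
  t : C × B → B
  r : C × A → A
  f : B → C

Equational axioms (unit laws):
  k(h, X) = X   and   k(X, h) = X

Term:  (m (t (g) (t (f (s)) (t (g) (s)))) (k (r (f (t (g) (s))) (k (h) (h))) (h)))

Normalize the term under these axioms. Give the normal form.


1. (m (t (g) (t (f (s)) (t (g) (s)))) (k (r (f (t (g) (s))) (k (h) (h))) (h)))  →  (m (t (g) (t (f (s)) (t (g) (s)))) (r (f (t (g) (s))) (k (h) (h))))
2. (m (t (g) (t (f (s)) (t (g) (s)))) (r (f (t (g) (s))) (k (h) (h))))  →  (m (t (g) (t (f (s)) (t (g) (s)))) (r (f (t (g) (s))) (h)))

normal form = (m (t (g) (t (f (s)) (t (g) (s)))) (r (f (t (g) (s))) (h)))


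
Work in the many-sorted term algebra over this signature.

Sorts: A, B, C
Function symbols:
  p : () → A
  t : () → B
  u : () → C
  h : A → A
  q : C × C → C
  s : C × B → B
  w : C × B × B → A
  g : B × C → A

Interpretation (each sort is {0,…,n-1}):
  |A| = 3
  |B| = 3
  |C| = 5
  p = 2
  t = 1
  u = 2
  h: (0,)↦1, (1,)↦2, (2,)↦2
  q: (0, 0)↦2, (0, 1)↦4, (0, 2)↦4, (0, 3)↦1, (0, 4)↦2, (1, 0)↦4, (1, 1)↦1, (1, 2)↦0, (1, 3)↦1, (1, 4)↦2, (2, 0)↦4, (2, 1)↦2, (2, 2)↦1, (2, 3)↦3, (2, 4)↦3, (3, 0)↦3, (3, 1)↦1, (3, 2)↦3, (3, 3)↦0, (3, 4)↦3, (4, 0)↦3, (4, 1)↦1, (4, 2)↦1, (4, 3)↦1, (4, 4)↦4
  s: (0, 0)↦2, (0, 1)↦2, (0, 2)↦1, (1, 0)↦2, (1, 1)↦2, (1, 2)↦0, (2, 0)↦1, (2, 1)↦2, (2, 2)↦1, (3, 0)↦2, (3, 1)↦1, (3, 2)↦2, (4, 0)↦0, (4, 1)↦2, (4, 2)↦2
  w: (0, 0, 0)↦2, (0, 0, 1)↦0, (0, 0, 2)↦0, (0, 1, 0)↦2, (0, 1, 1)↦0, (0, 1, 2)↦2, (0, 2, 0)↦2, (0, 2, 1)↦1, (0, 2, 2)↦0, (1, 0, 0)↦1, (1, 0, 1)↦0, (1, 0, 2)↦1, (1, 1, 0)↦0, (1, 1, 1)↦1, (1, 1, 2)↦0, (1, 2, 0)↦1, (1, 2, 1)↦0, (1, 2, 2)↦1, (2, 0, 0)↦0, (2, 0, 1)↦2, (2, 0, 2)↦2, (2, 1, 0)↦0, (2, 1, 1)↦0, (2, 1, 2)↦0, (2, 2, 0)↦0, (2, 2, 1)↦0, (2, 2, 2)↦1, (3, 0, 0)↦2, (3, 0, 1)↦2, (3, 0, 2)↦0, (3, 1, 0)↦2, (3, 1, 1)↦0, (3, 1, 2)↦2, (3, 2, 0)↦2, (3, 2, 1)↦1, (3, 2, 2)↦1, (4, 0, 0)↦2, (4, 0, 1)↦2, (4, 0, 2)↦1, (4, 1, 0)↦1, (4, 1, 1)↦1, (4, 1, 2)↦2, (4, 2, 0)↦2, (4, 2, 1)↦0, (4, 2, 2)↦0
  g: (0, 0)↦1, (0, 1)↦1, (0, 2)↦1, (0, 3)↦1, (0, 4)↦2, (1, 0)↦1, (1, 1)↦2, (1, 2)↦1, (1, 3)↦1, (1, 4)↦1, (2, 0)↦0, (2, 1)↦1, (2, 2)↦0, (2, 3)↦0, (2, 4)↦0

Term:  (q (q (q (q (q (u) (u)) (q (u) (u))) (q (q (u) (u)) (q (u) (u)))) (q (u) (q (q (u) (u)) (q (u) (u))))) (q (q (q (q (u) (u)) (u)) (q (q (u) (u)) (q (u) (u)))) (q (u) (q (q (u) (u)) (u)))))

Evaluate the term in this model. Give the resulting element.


  u = 2
  u = 2
  (q (u) (u)) = q(2, 2) = 1
  u = 2
  u = 2
  (q (u) (u)) = q(2, 2) = 1
  (q (q (u) (u)) (q (u) (u))) = q(1, 1) = 1
  u = 2
  u = 2
  (q (u) (u)) = q(2, 2) = 1
  u = 2
  u = 2
  (q (u) (u)) = q(2, 2) = 1
  (q (q (u) (u)) (q (u) (u))) = q(1, 1) = 1
  (q (q (q (u) (u)) (q (u) (u))) (q (q (u) (u)) (q (u) (u)))) = q(1, 1) = 1
  u = 2
  u = 2
  u = 2
  (q (u) (u)) = q(2, 2) = 1
  u = 2
  u = 2
  (q (u) (u)) = q(2, 2) = 1
  (q (q (u) (u)) (q (u) (u))) = q(1, 1) = 1
  (q (u) (q (q (u) (u)) (q (u) (u)))) = q(2, 1) = 2
  (q (q (q (q (u) (u)) (q (u) (u))) (q (q (u) (u)) (q (u) (u)))) (q (u) (q (q (u) (u)) (q (u) (u))))) = q(1, 2) = 0
  u = 2
  u = 2
  (q (u) (u)) = q(2, 2) = 1
  u = 2
  (q (q (u) (u)) (u)) = q(1, 2) = 0
  u = 2
  u = 2
  (q (u) (u)) = q(2, 2) = 1
  u = 2
  u = 2
  (q (u) (u)) = q(2, 2) = 1
  (q (q (u) (u)) (q (u) (u))) = q(1, 1) = 1
  (q (q (q (u) (u)) (u)) (q (q (u) (u)) (q (u) (u)))) = q(0, 1) = 4
  u = 2
  u = 2
  u = 2
  (q (u) (u)) = q(2, 2) = 1
  u = 2
  (q (q (u) (u)) (u)) = q(1, 2) = 0
  (q (u) (q (q (u) (u)) (u))) = q(2, 0) = 4
  (q (q (q (q (u) (u)) (u)) (q (q (u) (u)) (q (u) (u)))) (q (u) (q (q (u) (u)) (u)))) = q(4, 4) = 4
  (q (q (q (q (q (u) (u)) (q (u) (u))) (q (q (u) (u)) (q (u) (u)))) (q (u) (q (q (u) (u)) (q (u) (u))))) (q (q (q (q (u) (u)) (u)) (q (q (u) (u)) (q (u) (u)))) (q (u) (q (q (u) (u)) (u))))) = q(0, 4) = 2

value = 2


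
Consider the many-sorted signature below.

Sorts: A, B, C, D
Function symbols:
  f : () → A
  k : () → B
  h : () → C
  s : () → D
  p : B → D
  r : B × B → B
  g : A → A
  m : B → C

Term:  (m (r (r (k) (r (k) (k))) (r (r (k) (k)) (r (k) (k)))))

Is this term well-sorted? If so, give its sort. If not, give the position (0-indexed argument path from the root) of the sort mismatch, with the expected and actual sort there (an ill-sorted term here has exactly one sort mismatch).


      (k) : B
        (k) : B
        (k) : B
      (r (k) (k)) : B
    (r (k) (r (k) (k))) : B
        (k) : B
        (k) : B
      (r (k) (k)) : B
        (k) : B
        (k) : B
      (r (k) (k)) : B
    (r (r (k) (k)) (r (k) (k))) : B
  (r (r (k) (r (k) (k))) (r (r (k) (k)) (r (k) (k)))) : B
(m (r (r (k) (r (k) (k))) (r (r (k) (k)) (r (k) (k))))) : C

well-sorted; sort = C


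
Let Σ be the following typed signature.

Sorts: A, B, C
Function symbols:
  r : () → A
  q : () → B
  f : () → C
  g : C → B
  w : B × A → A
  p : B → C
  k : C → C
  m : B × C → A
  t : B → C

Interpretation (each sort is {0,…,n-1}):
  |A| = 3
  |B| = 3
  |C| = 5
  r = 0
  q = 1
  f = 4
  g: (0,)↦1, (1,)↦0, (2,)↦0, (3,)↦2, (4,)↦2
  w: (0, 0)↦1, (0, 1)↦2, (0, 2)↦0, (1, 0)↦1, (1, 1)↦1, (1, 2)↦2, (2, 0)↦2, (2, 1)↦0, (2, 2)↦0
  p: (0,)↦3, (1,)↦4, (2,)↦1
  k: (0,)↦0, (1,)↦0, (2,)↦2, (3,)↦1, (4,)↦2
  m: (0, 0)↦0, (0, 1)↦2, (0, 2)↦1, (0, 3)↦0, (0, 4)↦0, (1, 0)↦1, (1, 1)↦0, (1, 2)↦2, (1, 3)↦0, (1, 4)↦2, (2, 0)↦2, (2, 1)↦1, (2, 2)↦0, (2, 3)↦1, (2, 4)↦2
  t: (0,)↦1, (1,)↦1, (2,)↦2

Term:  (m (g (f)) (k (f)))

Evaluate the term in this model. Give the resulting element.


value = 0

  f = 4
  (g (f)) = g(4,) = 2
  f = 4
  (k (f)) = k(4,) = 2
  (m (g (f)) (k (f))) = m(2, 2) = 0


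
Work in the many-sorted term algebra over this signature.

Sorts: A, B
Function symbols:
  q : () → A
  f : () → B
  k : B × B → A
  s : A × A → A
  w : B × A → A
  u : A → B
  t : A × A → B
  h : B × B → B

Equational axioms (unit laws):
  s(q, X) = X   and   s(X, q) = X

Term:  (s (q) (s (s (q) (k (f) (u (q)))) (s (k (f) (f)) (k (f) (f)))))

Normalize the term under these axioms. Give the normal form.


1. (s (q) (s (s (q) (k (f) (u (q)))) (s (k (f) (f)) (k (f) (f)))))  →  (s (s (q) (k (f) (u (q)))) (s (k (f) (f)) (k (f) (f))))
2. (s (s (q) (k (f) (u (q)))) (s (k (f) (f)) (k (f) (f))))  →  (s (k (f) (u (q))) (s (k (f) (f)) (k (f) (f))))

normal form = (s (k (f) (u (q))) (s (k (f) (f)) (k (f) (f))))


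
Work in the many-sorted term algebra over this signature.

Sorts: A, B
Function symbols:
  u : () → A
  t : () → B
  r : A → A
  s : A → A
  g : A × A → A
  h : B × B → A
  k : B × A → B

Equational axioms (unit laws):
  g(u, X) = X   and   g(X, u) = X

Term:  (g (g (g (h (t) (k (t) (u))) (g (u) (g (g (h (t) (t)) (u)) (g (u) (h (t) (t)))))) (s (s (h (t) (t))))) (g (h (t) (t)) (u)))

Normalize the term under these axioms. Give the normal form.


1. (g (g (g (h (t) (k (t) (u))) (g (u) (g (g (h (t) (t)) (u)) (g (u) (h (t) (t)))))) (s (s (h (t) (t))))) (g (h (t) (t)) (u)))  →  (g (g (g (h (t) (k (t) (u))) (g (g (h (t) (t)) (u)) (g (u) (h (t) (t))))) (s (s (h (t) (t))))) (g (h (t) (t)) (u)))
2. (g (g (g (h (t) (k (t) (u))) (g (g (h (t) (t)) (u)) (g (u) (h (t) (t))))) (s (s (h (t) (t))))) (g (h (t) (t)) (u)))  →  (g (g (g (h (t) (k (t) (u))) (g (h (t) (t)) (g (u) (h (t) (t))))) (s (s (h (t) (t))))) (g (h (t) (t)) (u)))
3. (g (g (g (h (t) (k (t) (u))) (g (h (t) (t)) (g (u) (h (t) (t))))) (s (s (h (t) (t))))) (g (h (t) (t)) (u)))  →  (g (g (g (h (t) (k (t) (u))) (g (h (t) (t)) (h (t) (t)))) (s (s (h (t) (t))))) (g (h (t) (t)) (u)))
4. (g (g (g (h (t) (k (t) (u))) (g (h (t) (t)) (h (t) (t)))) (s (s (h (t) (t))))) (g (h (t) (t)) (u)))  →  (g (g (g (h (t) (k (t) (u))) (g (h (t) (t)) (h (t) (t)))) (s (s (h (t) (t))))) (h (t) (t)))

normal form = (g (g (g (h (t) (k (t) (u))) (g (h (t) (t)) (h (t) (t)))) (s (s (h (t) (t))))) (h (t) (t)))


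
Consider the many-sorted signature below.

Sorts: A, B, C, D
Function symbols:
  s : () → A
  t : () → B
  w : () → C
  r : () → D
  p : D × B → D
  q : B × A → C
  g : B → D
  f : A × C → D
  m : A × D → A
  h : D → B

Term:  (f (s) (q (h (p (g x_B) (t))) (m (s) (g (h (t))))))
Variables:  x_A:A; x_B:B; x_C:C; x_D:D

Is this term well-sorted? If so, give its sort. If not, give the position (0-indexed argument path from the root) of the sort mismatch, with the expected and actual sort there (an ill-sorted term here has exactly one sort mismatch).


ill-sorted at position [1, 1, 1, 0, 0]: expected D, got B

  (s) : A
          x_B : B
        (g x_B) : D
        (t) : B
      (p (g x_B) (t)) : D
    (h (p (g x_B) (t))) : B
      (s) : A
          (t) : B
        (h (t)) : ✗ arg 0 at [1, 1, 1, 0, 0] has sort B, expected D


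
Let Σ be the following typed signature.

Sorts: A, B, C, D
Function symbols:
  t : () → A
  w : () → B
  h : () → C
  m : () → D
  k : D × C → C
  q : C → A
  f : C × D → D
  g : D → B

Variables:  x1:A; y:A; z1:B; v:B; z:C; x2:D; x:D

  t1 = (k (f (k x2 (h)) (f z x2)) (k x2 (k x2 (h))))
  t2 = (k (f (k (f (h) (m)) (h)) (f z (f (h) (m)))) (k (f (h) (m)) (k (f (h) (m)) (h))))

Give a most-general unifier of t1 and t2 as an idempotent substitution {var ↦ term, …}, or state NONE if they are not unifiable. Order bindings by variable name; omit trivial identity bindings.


{x2 ↦ (f (h) (m))}


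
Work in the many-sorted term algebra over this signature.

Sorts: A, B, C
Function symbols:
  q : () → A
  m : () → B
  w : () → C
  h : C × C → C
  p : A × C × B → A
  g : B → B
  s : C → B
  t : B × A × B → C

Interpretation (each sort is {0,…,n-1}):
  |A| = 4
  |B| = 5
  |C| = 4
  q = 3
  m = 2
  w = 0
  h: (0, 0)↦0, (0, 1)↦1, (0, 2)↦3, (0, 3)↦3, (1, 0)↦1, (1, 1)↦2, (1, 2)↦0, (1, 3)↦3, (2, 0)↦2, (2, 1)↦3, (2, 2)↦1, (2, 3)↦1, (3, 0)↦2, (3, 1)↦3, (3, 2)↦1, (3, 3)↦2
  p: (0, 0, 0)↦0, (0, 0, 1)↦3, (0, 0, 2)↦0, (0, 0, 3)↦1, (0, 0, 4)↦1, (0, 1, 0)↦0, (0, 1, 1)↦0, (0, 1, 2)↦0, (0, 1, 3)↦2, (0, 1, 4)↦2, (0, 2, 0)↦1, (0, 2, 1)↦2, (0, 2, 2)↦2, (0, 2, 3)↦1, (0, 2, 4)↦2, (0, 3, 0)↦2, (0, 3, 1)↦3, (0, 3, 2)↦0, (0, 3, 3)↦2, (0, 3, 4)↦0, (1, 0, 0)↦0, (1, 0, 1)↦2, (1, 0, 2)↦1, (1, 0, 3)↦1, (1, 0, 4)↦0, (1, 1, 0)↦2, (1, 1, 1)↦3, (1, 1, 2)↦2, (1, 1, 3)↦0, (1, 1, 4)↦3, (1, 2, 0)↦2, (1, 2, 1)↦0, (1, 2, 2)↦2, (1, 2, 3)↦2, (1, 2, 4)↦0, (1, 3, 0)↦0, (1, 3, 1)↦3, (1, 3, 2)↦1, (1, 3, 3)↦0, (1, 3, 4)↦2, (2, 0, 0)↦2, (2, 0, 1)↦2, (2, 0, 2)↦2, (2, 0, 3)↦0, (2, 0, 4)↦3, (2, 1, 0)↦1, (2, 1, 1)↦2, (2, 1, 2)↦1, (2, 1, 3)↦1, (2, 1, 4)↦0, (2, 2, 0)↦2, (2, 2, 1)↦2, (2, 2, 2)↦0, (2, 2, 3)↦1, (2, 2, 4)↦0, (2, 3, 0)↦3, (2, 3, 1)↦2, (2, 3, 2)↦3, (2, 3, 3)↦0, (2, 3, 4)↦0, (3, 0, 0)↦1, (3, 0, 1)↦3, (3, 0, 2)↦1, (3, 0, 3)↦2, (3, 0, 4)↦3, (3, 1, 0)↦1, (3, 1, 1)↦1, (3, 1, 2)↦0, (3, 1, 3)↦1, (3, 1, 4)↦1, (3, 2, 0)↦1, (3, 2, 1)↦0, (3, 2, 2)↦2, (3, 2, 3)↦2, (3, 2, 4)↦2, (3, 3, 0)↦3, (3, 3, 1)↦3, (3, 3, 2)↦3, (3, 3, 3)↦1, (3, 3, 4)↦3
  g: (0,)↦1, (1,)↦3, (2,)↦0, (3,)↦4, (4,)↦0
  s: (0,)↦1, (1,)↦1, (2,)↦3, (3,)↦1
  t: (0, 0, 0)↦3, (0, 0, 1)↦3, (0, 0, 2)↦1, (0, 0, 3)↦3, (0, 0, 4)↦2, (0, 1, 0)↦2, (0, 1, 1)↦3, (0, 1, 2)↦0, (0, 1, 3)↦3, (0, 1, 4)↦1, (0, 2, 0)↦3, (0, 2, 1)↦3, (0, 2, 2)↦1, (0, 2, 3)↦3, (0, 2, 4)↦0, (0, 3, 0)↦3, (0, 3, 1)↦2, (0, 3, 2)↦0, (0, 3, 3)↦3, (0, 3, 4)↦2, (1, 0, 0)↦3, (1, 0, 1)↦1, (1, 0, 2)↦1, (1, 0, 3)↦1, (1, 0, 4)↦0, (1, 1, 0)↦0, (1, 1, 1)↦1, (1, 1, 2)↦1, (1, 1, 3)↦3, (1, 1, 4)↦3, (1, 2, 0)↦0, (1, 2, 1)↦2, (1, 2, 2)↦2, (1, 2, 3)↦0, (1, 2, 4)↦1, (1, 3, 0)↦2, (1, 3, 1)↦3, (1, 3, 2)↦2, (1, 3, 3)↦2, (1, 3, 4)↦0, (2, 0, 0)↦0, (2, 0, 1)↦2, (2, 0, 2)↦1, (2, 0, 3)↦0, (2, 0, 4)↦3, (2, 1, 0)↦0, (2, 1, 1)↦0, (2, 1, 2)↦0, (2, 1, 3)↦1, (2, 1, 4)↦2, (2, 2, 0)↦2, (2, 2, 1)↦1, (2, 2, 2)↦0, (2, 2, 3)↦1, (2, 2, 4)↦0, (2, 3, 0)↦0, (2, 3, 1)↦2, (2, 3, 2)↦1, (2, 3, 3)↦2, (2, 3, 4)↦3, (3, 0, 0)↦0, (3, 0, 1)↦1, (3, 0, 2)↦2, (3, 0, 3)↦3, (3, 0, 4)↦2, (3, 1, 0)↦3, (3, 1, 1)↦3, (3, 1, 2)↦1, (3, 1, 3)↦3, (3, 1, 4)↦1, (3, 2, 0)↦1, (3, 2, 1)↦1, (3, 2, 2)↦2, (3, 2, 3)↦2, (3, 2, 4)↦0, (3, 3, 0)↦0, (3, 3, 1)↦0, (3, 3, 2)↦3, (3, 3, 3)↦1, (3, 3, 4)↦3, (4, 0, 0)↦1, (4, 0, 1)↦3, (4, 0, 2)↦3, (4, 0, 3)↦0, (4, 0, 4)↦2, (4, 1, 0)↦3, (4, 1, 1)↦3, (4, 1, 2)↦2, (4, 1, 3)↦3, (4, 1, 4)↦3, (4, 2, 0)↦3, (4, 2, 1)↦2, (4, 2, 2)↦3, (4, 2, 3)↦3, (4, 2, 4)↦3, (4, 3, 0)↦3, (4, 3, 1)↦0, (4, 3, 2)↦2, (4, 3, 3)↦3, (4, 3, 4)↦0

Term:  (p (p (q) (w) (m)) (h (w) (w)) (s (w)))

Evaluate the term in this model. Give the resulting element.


  q = 3
  w = 0
  m = 2
  (p (q) (w) (m)) = p(3, 0, 2) = 1
  w = 0
  w = 0
  (h (w) (w)) = h(0, 0) = 0
  w = 0
  (s (w)) = s(0,) = 1
  (p (p (q) (w) (m)) (h (w) (w)) (s (w))) = p(1, 0, 1) = 2

value = 2
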